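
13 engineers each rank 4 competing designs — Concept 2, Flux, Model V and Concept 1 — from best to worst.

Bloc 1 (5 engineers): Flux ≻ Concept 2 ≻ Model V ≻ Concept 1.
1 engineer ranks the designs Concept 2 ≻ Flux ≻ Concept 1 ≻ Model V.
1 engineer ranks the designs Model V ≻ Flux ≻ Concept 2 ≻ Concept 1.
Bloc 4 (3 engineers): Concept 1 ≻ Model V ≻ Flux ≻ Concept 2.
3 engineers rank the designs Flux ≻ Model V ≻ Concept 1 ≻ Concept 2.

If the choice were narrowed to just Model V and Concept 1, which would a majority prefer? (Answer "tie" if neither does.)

Ballots ranking Model V above Concept 1: 5 + 1 + 3 = 9.
Ballots ranking Concept 1 above Model V: 13 − 9 = 4.
Model V wins the head-to-head 9–4.

Model V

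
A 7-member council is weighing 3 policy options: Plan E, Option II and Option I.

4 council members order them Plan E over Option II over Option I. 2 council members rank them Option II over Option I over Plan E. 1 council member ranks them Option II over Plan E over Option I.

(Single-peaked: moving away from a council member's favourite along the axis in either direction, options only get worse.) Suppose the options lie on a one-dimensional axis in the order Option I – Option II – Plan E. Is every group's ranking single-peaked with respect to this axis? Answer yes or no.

Axis positions: Option I=1, Option II=2, Plan E=3.
Group 1 (peak Plan E at position 3): ranking walks positions 3-2-1, expanding outward from the peak — single-peaked.
Group 2 (peak Option II at position 2): ranking walks positions 2-1-3, expanding outward from the peak — single-peaked.
Group 3 (peak Option II at position 2): ranking walks positions 2-3-1, expanding outward from the peak — single-peaked.
Every ranking is single-peaked on this axis.

yes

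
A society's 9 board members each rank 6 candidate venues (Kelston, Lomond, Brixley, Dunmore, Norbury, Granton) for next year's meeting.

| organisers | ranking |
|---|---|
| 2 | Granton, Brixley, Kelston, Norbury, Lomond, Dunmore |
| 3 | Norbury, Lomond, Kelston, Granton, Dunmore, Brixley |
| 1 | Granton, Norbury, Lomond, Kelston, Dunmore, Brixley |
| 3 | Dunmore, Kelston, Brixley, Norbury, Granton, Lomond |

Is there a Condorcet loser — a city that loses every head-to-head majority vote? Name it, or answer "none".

Head-to-head results (9 organisers):
Kelston vs Lomond: Kelston preferred on 2+3 = 5 ballots; Kelston wins 5–4.
Kelston vs Brixley: Kelston, 7–2.
Kelston vs Dunmore: 2+3+1 = 6 for Kelston, 3 for Dunmore — Kelston by 6–3.
Kelston vs Norbury: 5 to 4, Kelston.
Kelston vs Granton: 6 to 3, Kelston.
Lomond vs Brixley: Lomond preferred on 3+1 = 4 ballots; Brixley wins 5–4.
Lomond vs Dunmore: Lomond, 6–3.
Lomond vs Norbury: 0 to 9, Norbury.
Lomond–Granton: Granton 6–3.
Brixley vs Dunmore: 2 for Brixley, 7 for Dunmore — Dunmore by 7–2.
Brixley vs Norbury: Brixley is ranked higher on 2+3 = 5 ballots, Norbury on 4. Brixley wins 5–4.
Brixley vs Granton: Granton, 6–3.
Dunmore–Norbury: Norbury 6–3.
Dunmore vs Granton: 3 to 6, Granton.
Norbury vs Granton: 6 to 3, Norbury.
Each city has at least one pairwise win (Kelston beats Lomond; Lomond beats Dunmore; Brixley beats Lomond; Dunmore beats Brixley; Norbury beats Lomond; Granton beats Lomond) — no Condorcet loser.

none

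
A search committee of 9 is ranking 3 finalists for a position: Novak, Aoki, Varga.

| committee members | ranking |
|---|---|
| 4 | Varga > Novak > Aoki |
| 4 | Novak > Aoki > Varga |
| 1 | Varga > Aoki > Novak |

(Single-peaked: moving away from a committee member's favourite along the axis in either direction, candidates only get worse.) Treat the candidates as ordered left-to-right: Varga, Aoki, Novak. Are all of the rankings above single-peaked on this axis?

Axis positions: Varga=1, Aoki=2, Novak=3.
Cluster 1: ranking walks positions 1-3-2; Novak is ranked above Aoki even though Aoki lies between Novak and the peak Varga on the axis — preferences dip and rise again. Not single-peaked.
Cluster 2 (peak Novak at position 3): ranking walks positions 3-2-1, expanding outward from the peak — single-peaked.
Cluster 3 (peak Varga at position 1): ranking walks positions 1-2-3, expanding outward from the peak — single-peaked.
Cluster 1 violates single-peakedness, so the profile is not single-peaked on this axis.

no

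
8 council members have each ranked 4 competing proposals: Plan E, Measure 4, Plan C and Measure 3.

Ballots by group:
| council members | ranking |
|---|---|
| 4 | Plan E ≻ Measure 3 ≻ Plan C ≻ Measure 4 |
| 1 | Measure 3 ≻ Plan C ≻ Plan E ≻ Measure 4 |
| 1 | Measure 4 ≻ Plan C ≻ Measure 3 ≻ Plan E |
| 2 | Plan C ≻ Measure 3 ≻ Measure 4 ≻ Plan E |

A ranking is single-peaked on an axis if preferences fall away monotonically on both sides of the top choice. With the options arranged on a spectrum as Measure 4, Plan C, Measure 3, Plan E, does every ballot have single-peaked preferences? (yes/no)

yes

Axis positions: Measure 4=1, Plan C=2, Measure 3=3, Plan E=4.
Group 1 (peak Plan E at position 4): ranking walks positions 4-3-2-1, expanding outward from the peak — single-peaked.
Group 2 (peak Measure 3 at position 3): ranking walks positions 3-2-4-1, expanding outward from the peak — single-peaked.
Group 3 (peak Measure 4 at position 1): ranking walks positions 1-2-3-4, expanding outward from the peak — single-peaked.
Group 4 (peak Plan C at position 2): ranking walks positions 2-3-1-4, expanding outward from the peak — single-peaked.
Every ranking is single-peaked on this axis.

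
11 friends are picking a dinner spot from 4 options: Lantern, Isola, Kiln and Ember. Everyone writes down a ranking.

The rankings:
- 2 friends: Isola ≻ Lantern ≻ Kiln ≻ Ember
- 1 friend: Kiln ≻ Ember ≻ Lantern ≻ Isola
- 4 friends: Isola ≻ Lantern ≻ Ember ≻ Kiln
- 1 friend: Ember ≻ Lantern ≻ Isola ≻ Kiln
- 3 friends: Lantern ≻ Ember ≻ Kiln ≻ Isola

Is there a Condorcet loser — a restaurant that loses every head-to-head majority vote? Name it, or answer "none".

Head-to-head results (11 friends):
Lantern–Isola: Isola 6–5.
Lantern–Kiln: Lantern 10–1.
Lantern vs Ember: 2+4+3 = 9 for Lantern, 2 for Ember — Lantern by 9–2.
Isola–Kiln: Isola 7–4.
Isola–Ember: Isola 6–5.
Kiln–Ember: Ember 8–3.
Only Kiln has no wins; Kiln is the Condorcet loser.

Kiln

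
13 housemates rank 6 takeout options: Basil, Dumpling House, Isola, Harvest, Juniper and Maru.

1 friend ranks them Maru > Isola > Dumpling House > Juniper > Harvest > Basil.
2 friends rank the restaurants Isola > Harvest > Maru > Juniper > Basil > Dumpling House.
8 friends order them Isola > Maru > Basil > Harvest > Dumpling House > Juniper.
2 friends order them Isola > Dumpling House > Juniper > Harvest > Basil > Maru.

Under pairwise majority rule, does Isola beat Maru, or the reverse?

Ballots ranking Isola above Maru: 2 + 8 + 2 = 12.
Ballots ranking Maru above Isola: 13 − 12 = 1.
Isola wins the head-to-head 12–1.

Isola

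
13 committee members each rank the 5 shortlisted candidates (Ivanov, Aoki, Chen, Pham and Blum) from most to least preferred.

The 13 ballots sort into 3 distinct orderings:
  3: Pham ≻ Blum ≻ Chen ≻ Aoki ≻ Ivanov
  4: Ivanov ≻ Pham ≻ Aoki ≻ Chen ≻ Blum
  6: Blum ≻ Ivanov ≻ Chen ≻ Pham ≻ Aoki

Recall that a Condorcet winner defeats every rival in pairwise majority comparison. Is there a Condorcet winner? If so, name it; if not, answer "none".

Head-to-head results (13 committee members):
Ivanov vs Aoki: Ivanov, 10–3.
Ivanov–Chen: Ivanov 10–3.
Ivanov vs Pham: Ivanov, 10–3.
Ivanov vs Blum: Blum wins 9–4.
Aoki vs Chen: Chen, 9–4.
Aoki vs Pham: 0 to 13, Pham.
Aoki vs Blum: Blum, 9–4.
Chen–Pham: Pham 7–6.
Chen vs Blum: Chen preferred on 4 ballots; Blum wins 9–4.
Pham vs Blum: Pham preferred on 3+4 = 7 ballots; Pham wins 7–6.
Each candidate drops at least one matchup (Ivanov loses to Blum; Aoki loses to Ivanov; Chen loses to Ivanov; Pham loses to Ivanov; Blum loses to Pham); the cycle Ivanov beats Pham beats Blum beats Ivanov rules out a Condorcet winner.

none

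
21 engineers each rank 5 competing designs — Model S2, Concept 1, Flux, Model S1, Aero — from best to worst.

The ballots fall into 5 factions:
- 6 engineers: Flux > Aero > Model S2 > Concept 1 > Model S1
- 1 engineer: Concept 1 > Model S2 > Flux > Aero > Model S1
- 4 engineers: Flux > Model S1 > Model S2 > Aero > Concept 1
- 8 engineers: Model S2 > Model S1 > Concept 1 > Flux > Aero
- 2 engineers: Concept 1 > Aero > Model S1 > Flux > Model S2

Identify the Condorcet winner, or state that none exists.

none

Check each pair by majority over 21 ballots:
Model S2 vs Concept 1: Model S2 wins 18–3.
Model S2 vs Flux: Model S2 is ranked higher on 1+8 = 9 ballots, Flux on 12. Flux wins 12–9.
Model S2 vs Model S1: Model S2, 15–6.
Model S2 vs Aero: 1+4+8 = 13 for Model S2, 8 for Aero — Model S2 by 13–8.
Concept 1 vs Flux: Concept 1 preferred on 1+8+2 = 11 ballots; Concept 1 wins 11–10.
Concept 1 vs Model S1: 6+1+2 = 9 for Concept 1, 12 for Model S1 — Model S1 by 12–9.
Concept 1 vs Aero: Concept 1 wins 11–10.
Flux vs Model S1: 11 to 10, Flux.
Flux vs Aero: Flux preferred on 6+1+4+8 = 19 ballots; Flux wins 19–2.
Model S1 vs Aero: Model S1, 12–9.
No design is unbeaten: Model S2 loses to Flux; Concept 1 loses to Model S2; Flux loses to Concept 1; Model S1 loses to Model S2; Aero loses to Model S2. In particular Model S2 → Concept 1 → Flux → Model S2 is a majority cycle — no Condorcet winner exists.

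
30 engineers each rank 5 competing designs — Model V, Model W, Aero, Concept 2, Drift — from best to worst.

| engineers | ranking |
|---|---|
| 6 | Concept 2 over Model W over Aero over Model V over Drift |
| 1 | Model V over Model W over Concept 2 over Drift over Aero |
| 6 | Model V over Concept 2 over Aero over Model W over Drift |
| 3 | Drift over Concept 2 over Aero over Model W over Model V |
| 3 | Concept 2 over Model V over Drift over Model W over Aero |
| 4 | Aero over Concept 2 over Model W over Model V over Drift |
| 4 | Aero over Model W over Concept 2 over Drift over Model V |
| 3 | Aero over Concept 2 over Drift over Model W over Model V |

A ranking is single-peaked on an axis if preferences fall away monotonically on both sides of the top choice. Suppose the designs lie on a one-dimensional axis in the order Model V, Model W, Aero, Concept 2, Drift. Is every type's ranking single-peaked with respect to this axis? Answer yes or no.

no

Axis positions: Model V=1, Model W=2, Aero=3, Concept 2=4, Drift=5.
Type 1: ranking walks positions 4-2-3-1-5; Model W is ranked above Aero even though Aero lies between Model W and the peak Concept 2 on the axis — preferences dip and rise again. Not single-peaked.
Type 2: ranking walks positions 1-2-4-5-3; Concept 2 is ranked above Aero even though Aero lies between Concept 2 and the peak Model V on the axis — preferences dip and rise again. Not single-peaked.
Type 3: ranking walks positions 1-4-3-2-5; Concept 2 is ranked above Model W even though Model W lies between Concept 2 and the peak Model V on the axis — preferences dip and rise again. Not single-peaked.
Type 4 (peak Drift at position 5): ranking walks positions 5-4-3-2-1, expanding outward from the peak — single-peaked.
Type 5: ranking walks positions 4-1-5-2-3; Model V is ranked above Aero even though Aero lies between Model V and the peak Concept 2 on the axis — preferences dip and rise again. Not single-peaked.
Type 6 (peak Aero at position 3): ranking walks positions 3-4-2-1-5, expanding outward from the peak — single-peaked.
Type 7 (peak Aero at position 3): ranking walks positions 3-2-4-5-1, expanding outward from the peak — single-peaked.
Type 8 (peak Aero at position 3): ranking walks positions 3-4-5-2-1, expanding outward from the peak — single-peaked.
Type 1 violates single-peakedness, so the profile is not single-peaked on this axis.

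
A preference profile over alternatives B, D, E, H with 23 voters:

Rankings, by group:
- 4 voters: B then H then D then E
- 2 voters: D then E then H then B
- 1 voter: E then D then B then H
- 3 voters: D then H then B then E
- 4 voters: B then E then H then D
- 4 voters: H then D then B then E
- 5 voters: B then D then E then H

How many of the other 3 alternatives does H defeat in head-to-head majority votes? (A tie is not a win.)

H against each rival (23 voters):
H vs B: B, 14–9.
H vs D: 4+4+4 = 12 for H, 11 for D — H by 12–11.
H vs E: H is ranked higher on 4+3+4 = 11 ballots, E on 12. E wins 12–11.
H beats D; loses to B, E — 1 pairwise win.

1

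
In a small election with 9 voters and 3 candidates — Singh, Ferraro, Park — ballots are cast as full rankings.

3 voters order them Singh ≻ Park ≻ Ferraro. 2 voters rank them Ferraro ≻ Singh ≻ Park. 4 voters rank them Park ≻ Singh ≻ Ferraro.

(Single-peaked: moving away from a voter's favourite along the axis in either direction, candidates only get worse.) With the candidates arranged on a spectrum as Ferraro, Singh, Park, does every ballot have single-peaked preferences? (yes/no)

Axis positions: Ferraro=1, Singh=2, Park=3.
Ballot type 1 (peak Singh at position 2): ranking walks positions 2-3-1, expanding outward from the peak — single-peaked.
Ballot type 2 (peak Ferraro at position 1): ranking walks positions 1-2-3, expanding outward from the peak — single-peaked.
Ballot type 3 (peak Park at position 3): ranking walks positions 3-2-1, expanding outward from the peak — single-peaked.
Every ranking is single-peaked on this axis.

yes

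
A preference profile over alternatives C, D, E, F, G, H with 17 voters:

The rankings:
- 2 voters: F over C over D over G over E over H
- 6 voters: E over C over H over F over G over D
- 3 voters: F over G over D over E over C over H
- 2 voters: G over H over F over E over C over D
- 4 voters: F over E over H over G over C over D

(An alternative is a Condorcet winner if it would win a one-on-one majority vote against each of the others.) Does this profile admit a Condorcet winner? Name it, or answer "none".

Pairwise majorities:
C–D: C 14–3.
C vs E: C is ranked higher on 2 ballots, E on 15. E wins 15–2.
C vs F: F wins 11–6.
C vs G: G, 9–8.
C vs H: 11 to 6, C.
D vs E: D preferred on 2+3 = 5 ballots; E wins 12–5.
D–F: F 17–0.
D vs G: 2 to 15, G.
D vs H: 2+3 = 5 for D, 12 for H — H by 12–5.
E vs F: F wins 11–6.
E vs G: E wins 10–7.
E–H: E 15–2.
F vs G: F wins 15–2.
F vs H: 2+3+4 = 9 for F, 8 for H — F by 9–8.
G vs H: 2+3+2 = 7 for G, 10 for H — H by 10–7.
F defeats every rival head-to-head and is the Condorcet winner.

F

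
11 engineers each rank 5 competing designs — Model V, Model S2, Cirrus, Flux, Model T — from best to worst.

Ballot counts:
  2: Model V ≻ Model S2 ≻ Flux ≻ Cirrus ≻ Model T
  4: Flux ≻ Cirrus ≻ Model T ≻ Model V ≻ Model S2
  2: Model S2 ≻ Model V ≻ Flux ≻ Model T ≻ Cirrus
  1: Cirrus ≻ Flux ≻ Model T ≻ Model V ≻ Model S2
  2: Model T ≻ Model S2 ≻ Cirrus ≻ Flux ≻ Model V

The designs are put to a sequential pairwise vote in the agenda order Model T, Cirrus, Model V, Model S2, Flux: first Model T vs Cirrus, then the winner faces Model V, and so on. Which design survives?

Round 1: Model T vs Cirrus — 4–7, Cirrus advances.
Round 2: Cirrus vs Model V — 7–4, Cirrus advances.
Round 3: Cirrus vs Model S2 — 5–6, Model S2 advances.
Round 4: Model S2 vs Flux — 6–5, Model S2 advances.
Model S2 survives the agenda.

Model S2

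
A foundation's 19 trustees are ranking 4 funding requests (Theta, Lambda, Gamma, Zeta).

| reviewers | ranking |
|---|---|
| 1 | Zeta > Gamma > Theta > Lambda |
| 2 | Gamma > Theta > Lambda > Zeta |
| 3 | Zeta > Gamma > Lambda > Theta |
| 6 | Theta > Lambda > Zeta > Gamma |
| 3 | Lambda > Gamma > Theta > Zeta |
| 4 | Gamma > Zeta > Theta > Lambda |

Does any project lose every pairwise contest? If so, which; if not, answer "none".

Head-to-head results (19 reviewers):
Theta vs Lambda: 1+2+6+4 = 13 for Theta, 6 for Lambda — Theta by 13–6.
Theta vs Gamma: Gamma wins 13–6.
Theta vs Zeta: Theta preferred on 2+6+3 = 11 ballots; Theta wins 11–8.
Lambda vs Gamma: Lambda is ranked higher on 6+3 = 9 ballots, Gamma on 10. Gamma wins 10–9.
Lambda–Zeta: Lambda 11–8.
Gamma vs Zeta: Zeta, 10–9.
Each project has at least one pairwise win (Theta beats Lambda; Lambda beats Zeta; Gamma beats Theta; Zeta beats Gamma) — no Condorcet loser.

none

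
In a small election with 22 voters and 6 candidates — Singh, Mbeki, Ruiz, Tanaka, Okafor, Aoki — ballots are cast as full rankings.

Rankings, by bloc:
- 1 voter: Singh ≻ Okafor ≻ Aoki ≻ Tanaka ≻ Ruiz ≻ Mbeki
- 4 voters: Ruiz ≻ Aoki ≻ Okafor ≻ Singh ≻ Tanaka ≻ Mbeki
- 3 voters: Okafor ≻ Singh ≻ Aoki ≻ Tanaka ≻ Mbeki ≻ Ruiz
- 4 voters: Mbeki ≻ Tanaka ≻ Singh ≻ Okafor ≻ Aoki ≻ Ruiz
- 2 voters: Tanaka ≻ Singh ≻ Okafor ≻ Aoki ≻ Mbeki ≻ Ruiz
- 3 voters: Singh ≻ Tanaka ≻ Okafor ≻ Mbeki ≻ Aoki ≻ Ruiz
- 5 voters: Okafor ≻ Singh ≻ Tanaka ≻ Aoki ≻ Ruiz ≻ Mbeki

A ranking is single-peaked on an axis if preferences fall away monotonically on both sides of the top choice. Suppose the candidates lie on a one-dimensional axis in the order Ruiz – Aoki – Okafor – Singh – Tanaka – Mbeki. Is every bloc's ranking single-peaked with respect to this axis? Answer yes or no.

yes

Axis positions: Ruiz=1, Aoki=2, Okafor=3, Singh=4, Tanaka=5, Mbeki=6.
Bloc 1 (peak Singh at position 4): ranking walks positions 4-3-2-5-1-6, expanding outward from the peak — single-peaked.
Bloc 2 (peak Ruiz at position 1): ranking walks positions 1-2-3-4-5-6, expanding outward from the peak — single-peaked.
Bloc 3 (peak Okafor at position 3): ranking walks positions 3-4-2-5-6-1, expanding outward from the peak — single-peaked.
Bloc 4 (peak Mbeki at position 6): ranking walks positions 6-5-4-3-2-1, expanding outward from the peak — single-peaked.
Bloc 5 (peak Tanaka at position 5): ranking walks positions 5-4-3-2-6-1, expanding outward from the peak — single-peaked.
Bloc 6 (peak Singh at position 4): ranking walks positions 4-5-3-6-2-1, expanding outward from the peak — single-peaked.
Bloc 7 (peak Okafor at position 3): ranking walks positions 3-4-5-2-1-6, expanding outward from the peak — single-peaked.
Every ranking is single-peaked on this axis.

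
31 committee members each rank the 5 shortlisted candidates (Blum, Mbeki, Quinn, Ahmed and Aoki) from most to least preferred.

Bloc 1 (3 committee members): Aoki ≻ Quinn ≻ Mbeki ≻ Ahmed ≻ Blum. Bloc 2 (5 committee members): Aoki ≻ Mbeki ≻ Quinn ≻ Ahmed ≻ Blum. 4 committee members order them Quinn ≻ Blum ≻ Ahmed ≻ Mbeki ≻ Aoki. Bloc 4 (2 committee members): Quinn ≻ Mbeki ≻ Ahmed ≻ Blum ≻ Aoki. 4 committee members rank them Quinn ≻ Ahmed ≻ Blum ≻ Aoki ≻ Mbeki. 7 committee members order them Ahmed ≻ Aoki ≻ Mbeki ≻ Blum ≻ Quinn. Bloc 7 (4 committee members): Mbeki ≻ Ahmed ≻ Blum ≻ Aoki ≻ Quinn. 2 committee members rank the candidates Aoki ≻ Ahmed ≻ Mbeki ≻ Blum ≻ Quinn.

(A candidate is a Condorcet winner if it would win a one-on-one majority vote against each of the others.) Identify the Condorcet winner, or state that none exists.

none

Pairwise majorities:
Blum–Mbeki: Mbeki 23–8.
Blum vs Quinn: Blum is ranked higher on 7+4+2 = 13 ballots, Quinn on 18. Quinn wins 18–13.
Blum vs Ahmed: Ahmed wins 27–4.
Blum vs Aoki: Blum preferred on 4+2+4+4 = 14 ballots; Aoki wins 17–14.
Mbeki vs Quinn: 5+7+4+2 = 18 for Mbeki, 13 for Quinn — Mbeki by 18–13.
Mbeki vs Ahmed: 14 to 17, Ahmed.
Mbeki vs Aoki: Mbeki preferred on 4+2+4 = 10 ballots; Aoki wins 21–10.
Quinn vs Ahmed: Quinn, 18–13.
Quinn vs Aoki: 4+2+4 = 10 for Quinn, 21 for Aoki — Aoki by 21–10.
Ahmed vs Aoki: Ahmed, 21–10.
Every candidate loses at least once (Blum loses to Mbeki; Mbeki loses to Ahmed; Quinn loses to Mbeki; Ahmed loses to Quinn; Aoki loses to Ahmed). The majority relation contains the cycle Mbeki beats Quinn beats Ahmed beats Mbeki, so there is no Condorcet winner.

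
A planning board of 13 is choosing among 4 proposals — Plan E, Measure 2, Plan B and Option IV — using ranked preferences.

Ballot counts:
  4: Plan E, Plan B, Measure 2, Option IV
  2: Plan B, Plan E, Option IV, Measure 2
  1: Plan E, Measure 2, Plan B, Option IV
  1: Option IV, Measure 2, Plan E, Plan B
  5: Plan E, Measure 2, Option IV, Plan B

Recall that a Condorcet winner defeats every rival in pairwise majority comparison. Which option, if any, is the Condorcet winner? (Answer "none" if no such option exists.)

Head-to-head results (13 council members):
Plan E vs Measure 2: Plan E wins 12–1.
Plan E–Plan B: Plan E 11–2.
Plan E–Option IV: Plan E 12–1.
Measure 2–Plan B: Measure 2 7–6.
Measure 2–Option IV: Measure 2 10–3.
Plan B vs Option IV: Plan B wins 7–6.
Only Plan E has no losses; Plan E is the Condorcet winner.

Plan E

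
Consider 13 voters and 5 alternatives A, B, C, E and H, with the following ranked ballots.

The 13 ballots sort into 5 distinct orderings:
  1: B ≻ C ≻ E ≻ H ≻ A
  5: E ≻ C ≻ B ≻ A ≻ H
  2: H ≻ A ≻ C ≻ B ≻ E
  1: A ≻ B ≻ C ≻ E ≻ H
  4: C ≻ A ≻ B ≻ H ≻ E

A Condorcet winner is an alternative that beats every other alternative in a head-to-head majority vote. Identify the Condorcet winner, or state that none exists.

Check each pair by majority over 13 ballots:
A vs B: A, 7–6.
A vs C: C wins 10–3.
A vs E: A, 7–6.
A vs H: A wins 10–3.
B vs C: C wins 11–2.
B vs E: B, 8–5.
B vs H: B wins 11–2.
C–E: C 8–5.
C vs H: C wins 11–2.
E vs H: E, 7–6.
C beats each of A, B, E, H — C is the Condorcet winner.

C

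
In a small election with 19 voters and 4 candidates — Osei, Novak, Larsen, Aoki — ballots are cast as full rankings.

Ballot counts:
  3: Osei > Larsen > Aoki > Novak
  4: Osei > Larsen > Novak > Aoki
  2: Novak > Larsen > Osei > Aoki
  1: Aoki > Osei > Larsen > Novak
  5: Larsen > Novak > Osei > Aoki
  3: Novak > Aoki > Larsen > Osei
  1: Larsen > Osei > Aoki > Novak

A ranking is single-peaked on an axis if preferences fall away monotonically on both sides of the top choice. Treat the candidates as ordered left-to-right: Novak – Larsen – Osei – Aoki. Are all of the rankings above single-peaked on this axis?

no

Axis positions: Novak=1, Larsen=2, Osei=3, Aoki=4.
Ballot type 1 (peak Osei at position 3): ranking walks positions 3-2-4-1, expanding outward from the peak — single-peaked.
Ballot type 2 (peak Osei at position 3): ranking walks positions 3-2-1-4, expanding outward from the peak — single-peaked.
Ballot type 3 (peak Novak at position 1): ranking walks positions 1-2-3-4, expanding outward from the peak — single-peaked.
Ballot type 4 (peak Aoki at position 4): ranking walks positions 4-3-2-1, expanding outward from the peak — single-peaked.
Ballot type 5 (peak Larsen at position 2): ranking walks positions 2-1-3-4, expanding outward from the peak — single-peaked.
Ballot type 6: ranking walks positions 1-4-2-3; Aoki is ranked above Larsen even though Larsen lies between Aoki and the peak Novak on the axis — preferences dip and rise again. Not single-peaked.
Ballot type 7 (peak Larsen at position 2): ranking walks positions 2-3-4-1, expanding outward from the peak — single-peaked.
Ballot type 6 violates single-peakedness, so the profile is not single-peaked on this axis.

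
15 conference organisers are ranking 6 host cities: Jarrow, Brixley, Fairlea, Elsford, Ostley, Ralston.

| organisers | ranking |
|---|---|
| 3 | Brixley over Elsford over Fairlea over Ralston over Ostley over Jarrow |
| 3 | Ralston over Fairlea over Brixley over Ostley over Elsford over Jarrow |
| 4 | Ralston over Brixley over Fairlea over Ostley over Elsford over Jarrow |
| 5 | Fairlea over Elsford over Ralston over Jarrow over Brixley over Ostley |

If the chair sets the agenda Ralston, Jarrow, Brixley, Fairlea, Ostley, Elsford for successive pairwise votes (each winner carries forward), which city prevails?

Fairlea

Round 1: Ralston vs Jarrow — 15–0, Ralston advances.
Round 2: Ralston vs Brixley — 12–3, Ralston advances.
Round 3: Ralston vs Fairlea — 7–8, Fairlea advances.
Round 4: Fairlea vs Ostley — 15–0, Fairlea advances.
Round 5: Fairlea vs Elsford — 12–3, Fairlea advances.
The agenda winner is Fairlea.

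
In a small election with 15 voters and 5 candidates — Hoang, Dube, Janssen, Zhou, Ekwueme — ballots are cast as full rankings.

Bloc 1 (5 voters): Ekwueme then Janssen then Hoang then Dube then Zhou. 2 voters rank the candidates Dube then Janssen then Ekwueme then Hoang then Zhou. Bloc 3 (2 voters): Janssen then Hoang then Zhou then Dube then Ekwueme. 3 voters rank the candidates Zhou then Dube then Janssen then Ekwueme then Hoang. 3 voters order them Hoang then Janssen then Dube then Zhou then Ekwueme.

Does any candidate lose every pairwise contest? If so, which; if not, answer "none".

none

Head-to-head results (15 voters):
Hoang vs Dube: Hoang wins 10–5.
Hoang vs Janssen: Janssen wins 12–3.
Hoang vs Zhou: 5+2+2+3 = 12 for Hoang, 3 for Zhou — Hoang by 12–3.
Hoang–Ekwueme: Ekwueme 10–5.
Dube vs Janssen: Dube preferred on 2+3 = 5 ballots; Janssen wins 10–5.
Dube vs Zhou: Dube wins 10–5.
Dube vs Ekwueme: 10 to 5, Dube.
Janssen vs Zhou: 12 to 3, Janssen.
Janssen vs Ekwueme: 10 to 5, Janssen.
Zhou–Ekwueme: Zhou 8–7.
Every candidate wins at least one matchup (Hoang beats Dube; Dube beats Zhou; Janssen beats Hoang; Zhou beats Ekwueme; Ekwueme beats Hoang), so there is no Condorcet loser.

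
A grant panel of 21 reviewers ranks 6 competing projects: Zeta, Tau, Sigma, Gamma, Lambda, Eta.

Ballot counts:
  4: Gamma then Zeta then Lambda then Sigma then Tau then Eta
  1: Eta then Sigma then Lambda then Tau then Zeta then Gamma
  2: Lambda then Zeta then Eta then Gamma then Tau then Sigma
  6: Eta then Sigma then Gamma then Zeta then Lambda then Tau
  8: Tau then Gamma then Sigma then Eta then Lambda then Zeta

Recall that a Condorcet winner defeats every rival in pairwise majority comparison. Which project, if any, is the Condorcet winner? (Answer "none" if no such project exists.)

Gamma

Pairwise majorities:
Zeta vs Tau: Zeta, 12–9.
Zeta–Sigma: Sigma 15–6.
Zeta vs Gamma: 1+2 = 3 for Zeta, 18 for Gamma — Gamma by 18–3.
Zeta–Lambda: Lambda 11–10.
Zeta vs Eta: Zeta preferred on 4+2 = 6 ballots; Eta wins 15–6.
Tau vs Sigma: Sigma, 11–10.
Tau vs Gamma: Tau is ranked higher on 1+8 = 9 ballots, Gamma on 12. Gamma wins 12–9.
Tau vs Lambda: 8 for Tau, 13 for Lambda — Lambda by 13–8.
Tau vs Eta: Tau, 12–9.
Sigma–Gamma: Gamma 14–7.
Sigma–Lambda: Sigma 15–6.
Sigma vs Eta: Sigma, 12–9.
Gamma vs Lambda: Gamma preferred on 4+6+8 = 18 ballots; Gamma wins 18–3.
Gamma vs Eta: Gamma preferred on 4+8 = 12 ballots; Gamma wins 12–9.
Lambda vs Eta: Lambda preferred on 4+2 = 6 ballots; Eta wins 15–6.
Gamma wins every pairwise contest, so Gamma is the Condorcet winner.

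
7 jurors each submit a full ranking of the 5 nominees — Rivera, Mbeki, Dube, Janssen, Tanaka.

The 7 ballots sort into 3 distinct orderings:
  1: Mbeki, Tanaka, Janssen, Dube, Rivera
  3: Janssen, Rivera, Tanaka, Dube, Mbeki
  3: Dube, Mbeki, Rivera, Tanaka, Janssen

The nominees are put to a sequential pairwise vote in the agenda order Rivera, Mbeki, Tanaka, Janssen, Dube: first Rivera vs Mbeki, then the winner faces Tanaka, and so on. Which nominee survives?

Dube

Round 1: Rivera vs Mbeki — 3–4, Mbeki advances.
Round 2: Mbeki vs Tanaka — 4–3, Mbeki advances.
Round 3: Mbeki vs Janssen — 4–3, Mbeki advances.
Round 4: Mbeki vs Dube — 1–6, Dube advances.
Dube survives the agenda.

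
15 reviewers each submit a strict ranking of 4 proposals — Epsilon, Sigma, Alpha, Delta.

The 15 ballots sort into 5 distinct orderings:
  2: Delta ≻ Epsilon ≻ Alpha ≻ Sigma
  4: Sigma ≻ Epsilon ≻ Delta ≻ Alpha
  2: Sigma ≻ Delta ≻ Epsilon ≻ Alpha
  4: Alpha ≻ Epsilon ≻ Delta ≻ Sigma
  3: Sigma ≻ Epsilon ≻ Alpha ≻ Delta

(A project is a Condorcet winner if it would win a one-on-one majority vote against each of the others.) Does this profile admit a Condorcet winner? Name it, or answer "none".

Sigma

Head-to-head results (15 reviewers):
Epsilon–Sigma: Sigma 9–6.
Epsilon–Alpha: Epsilon 11–4.
Epsilon vs Delta: Epsilon wins 11–4.
Sigma vs Alpha: Sigma wins 9–6.
Sigma–Delta: Sigma 9–6.
Alpha–Delta: Delta 8–7.
Sigma wins every pairwise contest, so Sigma is the Condorcet winner.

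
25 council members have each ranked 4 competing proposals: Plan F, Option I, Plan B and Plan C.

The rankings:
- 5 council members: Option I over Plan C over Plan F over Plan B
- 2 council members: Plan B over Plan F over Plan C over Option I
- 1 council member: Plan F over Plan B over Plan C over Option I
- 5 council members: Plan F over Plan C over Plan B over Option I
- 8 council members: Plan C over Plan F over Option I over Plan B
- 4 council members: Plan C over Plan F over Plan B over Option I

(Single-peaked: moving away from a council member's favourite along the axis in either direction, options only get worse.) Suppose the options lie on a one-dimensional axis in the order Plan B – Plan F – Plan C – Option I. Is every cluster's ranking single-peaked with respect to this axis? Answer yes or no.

yes

Axis positions: Plan B=1, Plan F=2, Plan C=3, Option I=4.
Cluster 1 (peak Option I at position 4): ranking walks positions 4-3-2-1, expanding outward from the peak — single-peaked.
Cluster 2 (peak Plan B at position 1): ranking walks positions 1-2-3-4, expanding outward from the peak — single-peaked.
Cluster 3 (peak Plan F at position 2): ranking walks positions 2-1-3-4, expanding outward from the peak — single-peaked.
Cluster 4 (peak Plan F at position 2): ranking walks positions 2-3-1-4, expanding outward from the peak — single-peaked.
Cluster 5 (peak Plan C at position 3): ranking walks positions 3-2-4-1, expanding outward from the peak — single-peaked.
Cluster 6 (peak Plan C at position 3): ranking walks positions 3-2-1-4, expanding outward from the peak — single-peaked.
Every ranking is single-peaked on this axis.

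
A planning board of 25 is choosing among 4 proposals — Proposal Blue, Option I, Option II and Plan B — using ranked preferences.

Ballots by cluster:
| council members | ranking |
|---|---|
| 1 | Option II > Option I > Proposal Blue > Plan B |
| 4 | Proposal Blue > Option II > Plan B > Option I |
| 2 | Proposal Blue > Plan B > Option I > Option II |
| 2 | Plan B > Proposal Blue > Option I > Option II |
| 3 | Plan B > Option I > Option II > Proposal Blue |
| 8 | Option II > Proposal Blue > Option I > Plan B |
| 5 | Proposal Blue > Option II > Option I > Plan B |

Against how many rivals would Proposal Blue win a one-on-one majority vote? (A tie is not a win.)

3

Proposal Blue against each rival (25 council members):
Proposal Blue vs Option I: Proposal Blue preferred on 4+2+2+8+5 = 21 ballots; Proposal Blue wins 21–4.
Proposal Blue vs Option II: Proposal Blue, 13–12.
Proposal Blue vs Plan B: Proposal Blue, 20–5.
Proposal Blue beats Option I, Option II, Plan B — 3 pairwise wins.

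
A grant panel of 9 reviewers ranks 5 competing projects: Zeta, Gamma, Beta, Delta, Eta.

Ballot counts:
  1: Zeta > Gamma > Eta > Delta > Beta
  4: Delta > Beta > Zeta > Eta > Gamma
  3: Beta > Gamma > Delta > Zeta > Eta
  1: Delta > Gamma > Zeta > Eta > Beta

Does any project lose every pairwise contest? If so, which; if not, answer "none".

Eta

Head-to-head results (9 reviewers):
Zeta vs Gamma: 5 to 4, Zeta.
Zeta vs Beta: Zeta is ranked higher on 1+1 = 2 ballots, Beta on 7. Beta wins 7–2.
Zeta vs Delta: Delta, 8–1.
Zeta vs Eta: Zeta is ranked higher on 1+4+3+1 = 9 ballots, Eta on 0. Zeta wins 9–0.
Gamma vs Beta: 1+1 = 2 for Gamma, 7 for Beta — Beta by 7–2.
Gamma–Delta: Delta 5–4.
Gamma vs Eta: 1+3+1 = 5 for Gamma, 4 for Eta — Gamma by 5–4.
Beta–Delta: Delta 6–3.
Beta vs Eta: 4+3 = 7 for Beta, 2 for Eta — Beta by 7–2.
Delta vs Eta: Delta, 8–1.
Eta is beaten in every head-to-head and is the Condorcet loser.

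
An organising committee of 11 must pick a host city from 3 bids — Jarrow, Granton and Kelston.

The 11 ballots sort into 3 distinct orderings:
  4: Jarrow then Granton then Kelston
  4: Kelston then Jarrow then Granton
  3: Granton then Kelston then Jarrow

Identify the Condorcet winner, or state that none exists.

Pairwise majorities:
Jarrow vs Granton: 8 to 3, Jarrow.
Jarrow vs Kelston: Jarrow is ranked higher on 4 ballots, Kelston on 7. Kelston wins 7–4.
Granton vs Kelston: Granton preferred on 4+3 = 7 ballots; Granton wins 7–4.
Every city loses at least once (Jarrow loses to Kelston; Granton loses to Jarrow; Kelston loses to Granton). The majority relation contains the cycle Jarrow → Granton → Kelston → Jarrow, so there is no Condorcet winner.

none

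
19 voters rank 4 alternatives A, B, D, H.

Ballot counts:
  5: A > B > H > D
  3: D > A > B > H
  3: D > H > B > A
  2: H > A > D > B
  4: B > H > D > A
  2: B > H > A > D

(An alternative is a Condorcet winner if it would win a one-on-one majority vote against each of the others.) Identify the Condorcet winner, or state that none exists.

none

Check each pair by majority over 19 ballots:
A vs B: A, 10–9.
A–D: D 10–9.
A vs H: A is ranked higher on 5+3 = 8 ballots, H on 11. H wins 11–8.
B vs D: 5+4+2 = 11 for B, 8 for D — B by 11–8.
B vs H: B preferred on 5+3+4+2 = 14 ballots; B wins 14–5.
D vs H: 6 to 13, H.
No alternative is unbeaten: A loses to D; B loses to A; D loses to B; H loses to B. In particular A > B > D > A is a majority cycle — no Condorcet winner exists.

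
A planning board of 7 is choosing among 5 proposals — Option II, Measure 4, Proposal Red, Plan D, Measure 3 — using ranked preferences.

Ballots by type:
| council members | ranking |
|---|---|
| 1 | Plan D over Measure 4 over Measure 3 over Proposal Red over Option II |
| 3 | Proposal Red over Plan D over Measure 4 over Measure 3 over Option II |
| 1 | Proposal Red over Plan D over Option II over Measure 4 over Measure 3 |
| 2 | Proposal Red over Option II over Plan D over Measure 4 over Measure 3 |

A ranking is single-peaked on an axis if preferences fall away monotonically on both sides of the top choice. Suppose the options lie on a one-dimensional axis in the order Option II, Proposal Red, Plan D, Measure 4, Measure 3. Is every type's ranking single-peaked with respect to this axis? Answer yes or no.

Axis positions: Option II=1, Proposal Red=2, Plan D=3, Measure 4=4, Measure 3=5.
Type 1 (peak Plan D at position 3): ranking walks positions 3-4-5-2-1, expanding outward from the peak — single-peaked.
Type 2 (peak Proposal Red at position 2): ranking walks positions 2-3-4-5-1, expanding outward from the peak — single-peaked.
Type 3 (peak Proposal Red at position 2): ranking walks positions 2-3-1-4-5, expanding outward from the peak — single-peaked.
Type 4 (peak Proposal Red at position 2): ranking walks positions 2-1-3-4-5, expanding outward from the peak — single-peaked.
Every ranking is single-peaked on this axis.

yes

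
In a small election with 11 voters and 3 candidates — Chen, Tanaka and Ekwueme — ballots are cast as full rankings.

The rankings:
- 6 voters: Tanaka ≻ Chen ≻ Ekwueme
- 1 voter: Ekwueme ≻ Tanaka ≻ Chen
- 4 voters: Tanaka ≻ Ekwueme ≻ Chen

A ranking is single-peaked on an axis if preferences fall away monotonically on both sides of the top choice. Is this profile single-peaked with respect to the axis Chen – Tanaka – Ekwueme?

yes

Axis positions: Chen=1, Tanaka=2, Ekwueme=3.
Ballot type 1 (peak Tanaka at position 2): ranking walks positions 2-1-3, expanding outward from the peak — single-peaked.
Ballot type 2 (peak Ekwueme at position 3): ranking walks positions 3-2-1, expanding outward from the peak — single-peaked.
Ballot type 3 (peak Tanaka at position 2): ranking walks positions 2-3-1, expanding outward from the peak — single-peaked.
Every ranking is single-peaked on this axis.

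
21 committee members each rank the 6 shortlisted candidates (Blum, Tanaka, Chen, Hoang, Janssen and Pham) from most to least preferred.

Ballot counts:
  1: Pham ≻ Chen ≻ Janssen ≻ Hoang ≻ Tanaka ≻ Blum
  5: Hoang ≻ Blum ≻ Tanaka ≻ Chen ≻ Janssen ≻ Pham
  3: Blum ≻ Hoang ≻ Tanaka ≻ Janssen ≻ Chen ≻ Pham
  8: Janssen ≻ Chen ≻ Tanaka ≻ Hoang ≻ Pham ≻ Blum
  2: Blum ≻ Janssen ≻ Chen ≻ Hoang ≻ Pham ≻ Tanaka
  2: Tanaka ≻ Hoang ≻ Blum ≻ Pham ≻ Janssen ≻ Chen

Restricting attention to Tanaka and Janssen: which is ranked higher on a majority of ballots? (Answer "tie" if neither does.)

Janssen

Ballots ranking Tanaka above Janssen: 5 + 3 + 2 = 10.
Ballots ranking Janssen above Tanaka: 21 − 10 = 11.
Janssen wins the head-to-head 11–10.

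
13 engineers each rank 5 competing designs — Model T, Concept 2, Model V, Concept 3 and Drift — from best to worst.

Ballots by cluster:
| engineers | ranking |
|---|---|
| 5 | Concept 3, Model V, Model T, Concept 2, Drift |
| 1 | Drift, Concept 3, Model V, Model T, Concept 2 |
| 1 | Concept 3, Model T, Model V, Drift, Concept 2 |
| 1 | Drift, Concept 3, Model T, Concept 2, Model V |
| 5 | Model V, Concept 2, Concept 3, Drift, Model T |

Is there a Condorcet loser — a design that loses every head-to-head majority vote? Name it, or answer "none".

none

Pairwise majorities:
Model T vs Concept 2: 5+1+1+1 = 8 for Model T, 5 for Concept 2 — Model T by 8–5.
Model T vs Model V: 1+1 = 2 for Model T, 11 for Model V — Model V by 11–2.
Model T vs Concept 3: Model T is ranked higher on 0 ballots, Concept 3 on 13. Concept 3 wins 13–0.
Model T vs Drift: 6 to 7, Drift.
Concept 2 vs Model V: Concept 2 preferred on 1 ballot; Model V wins 12–1.
Concept 2 vs Concept 3: Concept 3, 8–5.
Concept 2 vs Drift: Concept 2, 10–3.
Model V vs Concept 3: 5 to 8, Concept 3.
Model V vs Drift: Model V, 11–2.
Concept 3 vs Drift: 5+1+5 = 11 for Concept 3, 2 for Drift — Concept 3 by 11–2.
Every design wins at least one matchup (Model T beats Concept 2; Concept 2 beats Drift; Model V beats Model T; Concept 3 beats Model T; Drift beats Model T), so there is no Condorcet loser.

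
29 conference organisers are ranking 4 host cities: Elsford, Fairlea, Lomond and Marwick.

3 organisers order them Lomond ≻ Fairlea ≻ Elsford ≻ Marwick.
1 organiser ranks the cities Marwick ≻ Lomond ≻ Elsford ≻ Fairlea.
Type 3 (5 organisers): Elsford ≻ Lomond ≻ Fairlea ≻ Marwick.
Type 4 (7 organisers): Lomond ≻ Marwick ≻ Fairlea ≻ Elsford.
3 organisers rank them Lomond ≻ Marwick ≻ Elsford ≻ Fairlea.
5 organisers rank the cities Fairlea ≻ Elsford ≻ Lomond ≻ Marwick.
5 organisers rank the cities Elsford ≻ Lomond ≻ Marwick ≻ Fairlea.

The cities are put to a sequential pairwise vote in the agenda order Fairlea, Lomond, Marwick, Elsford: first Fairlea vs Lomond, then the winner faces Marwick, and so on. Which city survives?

Elsford

Round 1: Fairlea vs Lomond — 5–24, Lomond advances.
Round 2: Lomond vs Marwick — 28–1, Lomond advances.
Round 3: Lomond vs Elsford — 14–15, Elsford advances.
Elsford survives the agenda.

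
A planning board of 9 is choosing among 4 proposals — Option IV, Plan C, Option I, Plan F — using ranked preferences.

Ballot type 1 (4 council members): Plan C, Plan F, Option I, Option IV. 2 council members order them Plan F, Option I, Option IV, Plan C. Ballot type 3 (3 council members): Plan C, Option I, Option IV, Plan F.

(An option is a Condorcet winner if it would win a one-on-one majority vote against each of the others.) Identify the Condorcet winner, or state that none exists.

Pairwise majorities:
Option IV–Plan C: Plan C 7–2.
Option IV vs Option I: Option I wins 9–0.
Option IV vs Plan F: Plan F wins 6–3.
Plan C–Option I: Plan C 7–2.
Plan C–Plan F: Plan C 7–2.
Option I vs Plan F: Plan F, 6–3.
Only Plan C has no losses; Plan C is the Condorcet winner.

Plan C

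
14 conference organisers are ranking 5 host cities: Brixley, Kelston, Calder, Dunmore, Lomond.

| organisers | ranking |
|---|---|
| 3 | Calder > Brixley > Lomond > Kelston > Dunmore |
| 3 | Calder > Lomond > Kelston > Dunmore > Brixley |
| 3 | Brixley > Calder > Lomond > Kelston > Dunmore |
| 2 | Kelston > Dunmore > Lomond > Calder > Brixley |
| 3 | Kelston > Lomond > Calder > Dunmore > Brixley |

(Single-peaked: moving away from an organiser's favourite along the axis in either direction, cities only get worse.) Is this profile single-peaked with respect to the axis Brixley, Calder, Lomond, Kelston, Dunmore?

Axis positions: Brixley=1, Calder=2, Lomond=3, Kelston=4, Dunmore=5.
Cluster 1 (peak Calder at position 2): ranking walks positions 2-1-3-4-5, expanding outward from the peak — single-peaked.
Cluster 2 (peak Calder at position 2): ranking walks positions 2-3-4-5-1, expanding outward from the peak — single-peaked.
Cluster 3 (peak Brixley at position 1): ranking walks positions 1-2-3-4-5, expanding outward from the peak — single-peaked.
Cluster 4 (peak Kelston at position 4): ranking walks positions 4-5-3-2-1, expanding outward from the peak — single-peaked.
Cluster 5 (peak Kelston at position 4): ranking walks positions 4-3-2-5-1, expanding outward from the peak — single-peaked.
Every ranking is single-peaked on this axis.

yes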